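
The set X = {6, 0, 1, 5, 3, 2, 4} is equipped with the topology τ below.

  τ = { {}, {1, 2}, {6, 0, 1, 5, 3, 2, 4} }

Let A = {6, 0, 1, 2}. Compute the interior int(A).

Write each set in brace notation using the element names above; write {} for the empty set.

open subsets of A: {}, {1, 2}; so int(A) = {1, 2}

{1, 2}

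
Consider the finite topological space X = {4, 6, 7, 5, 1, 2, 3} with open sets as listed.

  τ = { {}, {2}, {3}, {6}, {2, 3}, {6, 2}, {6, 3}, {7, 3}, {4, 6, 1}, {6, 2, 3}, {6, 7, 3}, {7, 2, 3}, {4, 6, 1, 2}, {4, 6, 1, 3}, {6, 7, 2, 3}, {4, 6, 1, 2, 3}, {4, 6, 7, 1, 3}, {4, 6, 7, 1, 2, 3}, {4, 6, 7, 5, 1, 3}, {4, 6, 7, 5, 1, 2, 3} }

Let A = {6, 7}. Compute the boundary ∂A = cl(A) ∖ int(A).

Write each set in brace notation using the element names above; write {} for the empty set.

open subsets of A: {}, {6}; so int(A) = {6}
closure: X∖int(X∖A) = X∖{2, 3} = {4, 6, 7, 5, 1}
∂A = {4, 6, 7, 5, 1} minus {6} = {4, 7, 5, 1}

{4, 7, 5, 1}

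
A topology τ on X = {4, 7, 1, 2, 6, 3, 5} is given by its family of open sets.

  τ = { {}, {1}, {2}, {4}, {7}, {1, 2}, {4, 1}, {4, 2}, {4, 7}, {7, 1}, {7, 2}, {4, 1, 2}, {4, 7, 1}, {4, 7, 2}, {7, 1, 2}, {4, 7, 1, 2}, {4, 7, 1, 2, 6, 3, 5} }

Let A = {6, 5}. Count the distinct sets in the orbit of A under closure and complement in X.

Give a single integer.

6

complement {4, 7, 1, 2, 3}; its interior {4, 7, 1, 2}; cl(A) = X∖{4, 7, 1, 2} = {6, 3, 5}
With k = closure, c = complement:
  1. A     = {6, 5}
  2. kA    = {6, 3, 5}
  3. cA    = {4, 7, 1, 2, 3}
  4. ckA   = {4, 7, 1, 2}
  5. kcA   = {4, 7, 1, 2, 6, 3, 5}
  6. ckcA  = {}
k, c of each give nothing new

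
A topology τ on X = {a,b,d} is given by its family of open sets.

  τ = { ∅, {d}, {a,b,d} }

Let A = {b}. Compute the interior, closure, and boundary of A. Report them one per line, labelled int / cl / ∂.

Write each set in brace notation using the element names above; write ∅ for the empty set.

open subsets of A: ∅; so int(A) = ∅
closure: X∖int(X∖A) = X∖{d} = {a,b}
∂A = {a,b} minus ∅ = {a,b}

int(A) = ∅
cl(A)  = {a,b}
∂A     = {a,b}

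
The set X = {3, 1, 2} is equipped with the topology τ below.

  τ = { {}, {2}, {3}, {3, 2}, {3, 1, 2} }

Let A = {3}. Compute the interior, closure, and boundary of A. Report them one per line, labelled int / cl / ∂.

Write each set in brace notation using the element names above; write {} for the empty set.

int(A) = {3}
cl(A)  = {3, 1}
∂A     = {1}

interior: largest open inside A is {3} (from {}, {3})
cl via duality: int({1, 2}) = {2}, so X∖{2} = {3, 1}
cl∖int = {1}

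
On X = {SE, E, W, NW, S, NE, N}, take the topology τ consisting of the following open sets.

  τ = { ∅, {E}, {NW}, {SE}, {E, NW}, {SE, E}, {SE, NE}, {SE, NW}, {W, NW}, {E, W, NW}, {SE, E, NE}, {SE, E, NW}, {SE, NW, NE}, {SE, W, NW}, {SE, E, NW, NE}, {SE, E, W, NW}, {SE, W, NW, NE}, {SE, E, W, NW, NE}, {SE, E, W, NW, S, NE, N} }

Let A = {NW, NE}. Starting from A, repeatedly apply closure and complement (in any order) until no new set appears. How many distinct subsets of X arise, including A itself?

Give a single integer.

X∖A={SE, E, W, S, N}, int(X∖A)={SE, E}, hence cl(A)={W, NW, S, NE, N}
Orbit (k=closure, c=complement):
  1. A     = {NW, NE}
  2. kA    = {W, NW, S, NE, N}
  3. cA    = {SE, E, W, S, N}
  4. ckA   = {SE, E}
  5. kcA   = {SE, E, W, S, NE, N}
  6. kckA  = {SE, E, S, NE, N}
  7. ckcA  = {NW}
  8. ckckA = {W, NW}
  9. kckcA = {W, NW, S, N}
  10. ckckcA = {SE, E, NE}
(closed under both — stop)

10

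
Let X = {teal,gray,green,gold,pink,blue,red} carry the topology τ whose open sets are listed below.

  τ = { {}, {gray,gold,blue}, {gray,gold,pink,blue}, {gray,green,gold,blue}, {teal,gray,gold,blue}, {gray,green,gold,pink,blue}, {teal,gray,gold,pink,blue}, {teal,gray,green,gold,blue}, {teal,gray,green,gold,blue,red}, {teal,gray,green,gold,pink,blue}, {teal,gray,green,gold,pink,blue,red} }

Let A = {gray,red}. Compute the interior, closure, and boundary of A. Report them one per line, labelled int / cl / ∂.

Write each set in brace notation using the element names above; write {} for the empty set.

int(A) = {}
cl(A)  = {teal,gray,green,gold,pink,blue,red}
∂A     = {teal,gray,green,gold,pink,blue,red}

U open, U⊆A: {}. int(A) = ⋃ = {}
X∖A={teal,green,gold,pink,blue}, int(X∖A)={}, hence cl(A)={teal,gray,green,gold,pink,blue,red}
∂A: remove int from cl → {teal,gray,green,gold,pink,blue,red}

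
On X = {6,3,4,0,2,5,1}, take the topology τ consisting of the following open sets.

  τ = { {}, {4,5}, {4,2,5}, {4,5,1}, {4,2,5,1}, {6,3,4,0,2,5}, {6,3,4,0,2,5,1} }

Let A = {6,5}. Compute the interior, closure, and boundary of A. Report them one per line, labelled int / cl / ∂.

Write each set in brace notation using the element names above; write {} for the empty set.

int(A) = {}
cl(A)  = {6,3,4,0,2,5,1}
∂A     = {6,3,4,0,2,5,1}

opens ⊆ A: {}; union → int = {}
complement {3,4,0,2,1}; its interior {}; cl(A) = X∖{} = {6,3,4,0,2,5,1}
boundary = {6,3,4,0,2,5,1} ∖ {} = {6,3,4,0,2,5,1}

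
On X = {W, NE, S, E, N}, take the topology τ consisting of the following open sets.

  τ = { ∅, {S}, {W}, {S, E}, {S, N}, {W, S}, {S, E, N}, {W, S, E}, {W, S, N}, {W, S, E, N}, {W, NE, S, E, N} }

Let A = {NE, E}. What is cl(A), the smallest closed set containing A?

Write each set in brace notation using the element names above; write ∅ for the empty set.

{NE, E}

closure: X∖int(X∖A) = X∖{W, S, N} = {NE, E}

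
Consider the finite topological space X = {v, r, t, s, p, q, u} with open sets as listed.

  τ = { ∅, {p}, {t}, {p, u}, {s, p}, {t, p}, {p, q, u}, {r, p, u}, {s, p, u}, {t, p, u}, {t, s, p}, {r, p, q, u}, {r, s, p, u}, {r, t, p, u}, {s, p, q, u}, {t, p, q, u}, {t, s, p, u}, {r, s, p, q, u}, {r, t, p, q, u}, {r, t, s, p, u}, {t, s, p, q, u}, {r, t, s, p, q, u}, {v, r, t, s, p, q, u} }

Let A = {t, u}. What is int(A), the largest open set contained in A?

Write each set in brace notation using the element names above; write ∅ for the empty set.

{t}

U open, U⊆A: ∅, {t}. int(A) = ⋃ = {t}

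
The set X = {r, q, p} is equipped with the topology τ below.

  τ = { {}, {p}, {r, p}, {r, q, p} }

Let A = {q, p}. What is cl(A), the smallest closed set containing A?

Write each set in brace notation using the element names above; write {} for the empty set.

closure: X∖int(X∖A) = X∖{} = {r, q, p}

{r, q, p}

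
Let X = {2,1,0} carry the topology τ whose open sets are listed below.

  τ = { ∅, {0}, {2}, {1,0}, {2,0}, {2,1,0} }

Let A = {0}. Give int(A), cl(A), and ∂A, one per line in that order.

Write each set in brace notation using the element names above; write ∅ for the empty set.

open subsets of A: ∅, {0}; so int(A) = {0}
closure: X∖int(X∖A) = X∖{2} = {1,0}
∂A = {1,0} minus {0} = {1}

int(A) = {0}
cl(A)  = {1,0}
∂A     = {1}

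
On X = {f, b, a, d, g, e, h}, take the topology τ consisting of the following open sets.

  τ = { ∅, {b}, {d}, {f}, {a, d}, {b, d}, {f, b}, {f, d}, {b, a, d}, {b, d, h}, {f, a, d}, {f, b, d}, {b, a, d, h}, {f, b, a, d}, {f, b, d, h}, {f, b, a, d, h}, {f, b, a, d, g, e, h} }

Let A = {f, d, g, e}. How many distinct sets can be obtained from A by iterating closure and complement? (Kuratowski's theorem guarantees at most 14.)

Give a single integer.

closure: X∖int(X∖A) = X∖{b} = {f, a, d, g, e, h}
Let k=closure and c=complement:
  1. A     = {f, d, g, e}
  2. kA    = {f, a, d, g, e, h}
  3. cA    = {b, a, h}
  4. ckA   = {b}
  5. kcA   = {b, a, g, e, h}
  6. kckA  = {b, g, e, h}
  7. ckcA  = {f, d}
  8. ckckA = {f, a, d}
— saturated at 8

8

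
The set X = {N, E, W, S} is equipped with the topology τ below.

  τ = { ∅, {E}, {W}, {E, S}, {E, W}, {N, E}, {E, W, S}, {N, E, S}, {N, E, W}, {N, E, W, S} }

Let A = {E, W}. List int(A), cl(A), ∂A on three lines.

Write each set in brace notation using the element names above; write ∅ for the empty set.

interior: largest open inside A is {E, W} (from ∅, {E}, {W}, {E, W})
cl via duality: int({N, S}) = ∅, so X∖∅ = {N, E, W, S}
cl∖int = {N, S}

int(A) = {E, W}
cl(A)  = {N, E, W, S}
∂A     = {N, S}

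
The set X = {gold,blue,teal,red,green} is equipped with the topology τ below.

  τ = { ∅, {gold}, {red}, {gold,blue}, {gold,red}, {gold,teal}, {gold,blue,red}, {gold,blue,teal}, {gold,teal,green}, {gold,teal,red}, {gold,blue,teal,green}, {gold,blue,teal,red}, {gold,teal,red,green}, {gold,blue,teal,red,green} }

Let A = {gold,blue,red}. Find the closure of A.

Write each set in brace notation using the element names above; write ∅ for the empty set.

complement {teal,green}; its interior ∅; cl(A) = X∖∅ = {gold,blue,teal,red,green}

{gold,blue,teal,red,green}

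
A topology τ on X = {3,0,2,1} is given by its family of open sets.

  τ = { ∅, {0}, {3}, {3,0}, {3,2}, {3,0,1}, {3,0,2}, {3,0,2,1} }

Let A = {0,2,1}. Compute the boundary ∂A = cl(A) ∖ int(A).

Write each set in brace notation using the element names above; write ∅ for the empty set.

{2,1}

interior: largest open inside A is {0} (from ∅, {0})
cl via duality: int({3}) = {3}, so X∖{3} = {0,2,1}
cl∖int = {2,1}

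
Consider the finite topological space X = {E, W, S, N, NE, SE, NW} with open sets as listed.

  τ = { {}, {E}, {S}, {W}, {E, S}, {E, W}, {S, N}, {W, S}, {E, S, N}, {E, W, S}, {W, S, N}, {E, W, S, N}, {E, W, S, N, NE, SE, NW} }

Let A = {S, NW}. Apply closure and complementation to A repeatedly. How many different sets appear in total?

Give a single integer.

8

X∖A={E, W, N, NE, SE}, int(X∖A)={E, W}, hence cl(A)={S, N, NE, SE, NW}
Orbit (k=closure, c=complement):
  1. A     = {S, NW}
  2. kA    = {S, N, NE, SE, NW}
  3. cA    = {E, W, N, NE, SE}
  4. ckA   = {E, W}
  5. kcA   = {E, W, N, NE, SE, NW}
  6. kckA  = {E, W, NE, SE, NW}
  7. ckcA  = {S}
  8. ckckA = {S, N}
(closed under both — stop)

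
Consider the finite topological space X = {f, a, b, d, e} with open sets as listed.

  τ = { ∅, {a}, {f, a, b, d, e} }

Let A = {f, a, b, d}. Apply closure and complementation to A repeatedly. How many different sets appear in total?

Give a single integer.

closure: X∖int(X∖A) = X∖∅ = {f, a, b, d, e}
Let k=closure and c=complement:
  1. A     = {f, a, b, d}
  2. kA    = {f, a, b, d, e}
  3. cA    = {e}
  4. ckA   = ∅
  5. kcA   = {f, b, d, e}
  6. ckcA  = {a}
— saturated at 6

6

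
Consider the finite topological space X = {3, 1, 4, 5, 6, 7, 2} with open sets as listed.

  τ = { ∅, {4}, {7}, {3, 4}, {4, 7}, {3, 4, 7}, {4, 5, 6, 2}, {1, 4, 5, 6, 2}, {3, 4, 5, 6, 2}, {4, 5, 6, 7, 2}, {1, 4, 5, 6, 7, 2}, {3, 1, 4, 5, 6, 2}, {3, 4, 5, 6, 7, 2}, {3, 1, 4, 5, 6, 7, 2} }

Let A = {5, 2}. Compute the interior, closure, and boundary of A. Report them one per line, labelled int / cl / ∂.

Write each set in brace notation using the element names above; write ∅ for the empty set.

int(A) = ∅
cl(A)  = {1, 5, 6, 2}
∂A     = {1, 5, 6, 2}

open subsets of A: ∅; so int(A) = ∅
closure: X∖int(X∖A) = X∖{3, 4, 7} = {1, 5, 6, 2}
∂A = {1, 5, 6, 2} minus ∅ = {1, 5, 6, 2}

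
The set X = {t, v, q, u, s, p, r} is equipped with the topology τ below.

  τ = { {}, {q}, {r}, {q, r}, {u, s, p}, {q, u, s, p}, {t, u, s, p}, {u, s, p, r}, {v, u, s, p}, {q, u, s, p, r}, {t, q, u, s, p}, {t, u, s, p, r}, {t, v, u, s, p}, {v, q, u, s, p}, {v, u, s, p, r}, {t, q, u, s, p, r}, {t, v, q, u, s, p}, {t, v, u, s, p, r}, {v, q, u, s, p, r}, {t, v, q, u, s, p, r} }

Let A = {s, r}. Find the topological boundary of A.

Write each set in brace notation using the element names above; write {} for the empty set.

{t, v, u, s, p}

opens ⊆ A: {}, {r}; union → int = {r}
complement {t, v, q, u, p}; its interior {q}; cl(A) = X∖{q} = {t, v, u, s, p, r}
boundary = {t, v, u, s, p, r} ∖ {r} = {t, v, u, s, p}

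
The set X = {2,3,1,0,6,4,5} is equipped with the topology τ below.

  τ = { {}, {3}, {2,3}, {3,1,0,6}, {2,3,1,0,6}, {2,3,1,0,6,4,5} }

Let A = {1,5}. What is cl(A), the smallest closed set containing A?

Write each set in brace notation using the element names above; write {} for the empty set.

closure: X∖int(X∖A) = X∖{2,3} = {1,0,6,4,5}

{1,0,6,4,5}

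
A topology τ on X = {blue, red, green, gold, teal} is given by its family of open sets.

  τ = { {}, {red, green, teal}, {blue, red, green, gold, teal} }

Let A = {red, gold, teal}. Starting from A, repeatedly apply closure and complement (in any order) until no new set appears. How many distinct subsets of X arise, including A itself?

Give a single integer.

complement {blue, green}; its interior {}; cl(A) = X∖{} = {blue, red, green, gold, teal}
With k = closure, c = complement:
  1. A     = {red, gold, teal}
  2. kA    = {blue, red, green, gold, teal}
  3. cA    = {blue, green}
  4. ckA   = {}
k, c of each give nothing new

4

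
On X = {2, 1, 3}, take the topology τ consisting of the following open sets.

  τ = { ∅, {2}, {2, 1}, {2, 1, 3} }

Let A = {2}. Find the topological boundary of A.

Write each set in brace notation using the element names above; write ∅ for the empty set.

{1, 3}

open subsets of A: ∅, {2}; so int(A) = {2}
closure: X∖int(X∖A) = X∖∅ = {2, 1, 3}
∂A = {2, 1, 3} minus {2} = {1, 3}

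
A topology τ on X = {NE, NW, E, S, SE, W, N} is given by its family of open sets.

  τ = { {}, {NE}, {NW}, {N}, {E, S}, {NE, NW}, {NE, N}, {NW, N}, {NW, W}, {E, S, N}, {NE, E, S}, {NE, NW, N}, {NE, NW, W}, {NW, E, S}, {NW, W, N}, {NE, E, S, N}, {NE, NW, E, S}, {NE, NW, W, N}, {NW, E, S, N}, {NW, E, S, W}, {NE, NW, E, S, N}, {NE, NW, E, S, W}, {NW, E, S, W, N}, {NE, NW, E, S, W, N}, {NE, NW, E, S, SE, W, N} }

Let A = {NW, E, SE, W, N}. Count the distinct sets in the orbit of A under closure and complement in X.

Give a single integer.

10

cl via duality: int({NE, S}) = {NE}, so X∖{NE} = {NW, E, S, SE, W, N}
Write k for closure, c for complement:
  1. A     = {NW, E, SE, W, N}
  2. kA    = {NW, E, S, SE, W, N}
  3. cA    = {NE, S}
  4. ckA   = {NE}
  5. kcA   = {NE, E, S, SE}
  6. kckA  = {NE, SE}
  7. ckcA  = {NW, W, N}
  8. ckckA = {NW, E, S, W, N}
  9. kckcA = {NW, SE, W, N}
  10. ckckcA = {NE, E, S}
applying k or c yields no new set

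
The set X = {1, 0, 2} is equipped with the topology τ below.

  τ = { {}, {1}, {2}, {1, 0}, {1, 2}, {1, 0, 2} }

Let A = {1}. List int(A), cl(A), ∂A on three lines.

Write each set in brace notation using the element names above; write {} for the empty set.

int(A) = {1}
cl(A)  = {1, 0}
∂A     = {0}

interior: largest open inside A is {1} (from {}, {1})
cl via duality: int({0, 2}) = {2}, so X∖{2} = {1, 0}
cl∖int = {0}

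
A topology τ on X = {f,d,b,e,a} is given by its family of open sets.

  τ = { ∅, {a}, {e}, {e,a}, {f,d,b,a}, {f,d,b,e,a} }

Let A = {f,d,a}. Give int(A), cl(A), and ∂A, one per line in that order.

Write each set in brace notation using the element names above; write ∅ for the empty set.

int(A) = {a}
cl(A)  = {f,d,b,a}
∂A     = {f,d,b}

opens ⊆ A: ∅, {a}; union → int = {a}
complement {b,e}; its interior {e}; cl(A) = X∖{e} = {f,d,b,a}
boundary = {f,d,b,a} ∖ {a} = {f,d,b}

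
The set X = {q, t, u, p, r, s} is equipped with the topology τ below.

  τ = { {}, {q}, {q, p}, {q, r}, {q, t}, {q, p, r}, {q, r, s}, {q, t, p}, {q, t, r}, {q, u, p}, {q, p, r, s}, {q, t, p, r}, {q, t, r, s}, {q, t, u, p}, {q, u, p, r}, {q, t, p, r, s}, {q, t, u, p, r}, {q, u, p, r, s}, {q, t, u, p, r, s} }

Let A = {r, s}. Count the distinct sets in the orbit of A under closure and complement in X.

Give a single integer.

4

cl via duality: int({q, t, u, p}) = {q, t, u, p}, so X∖{q, t, u, p} = {r, s}
Write k for closure, c for complement:
  1. A     = {r, s}
  2. cA    = {q, t, u, p}
  3. kcA   = {q, t, u, p, r, s}
  4. ckcA  = {}
applying k or c yields no new set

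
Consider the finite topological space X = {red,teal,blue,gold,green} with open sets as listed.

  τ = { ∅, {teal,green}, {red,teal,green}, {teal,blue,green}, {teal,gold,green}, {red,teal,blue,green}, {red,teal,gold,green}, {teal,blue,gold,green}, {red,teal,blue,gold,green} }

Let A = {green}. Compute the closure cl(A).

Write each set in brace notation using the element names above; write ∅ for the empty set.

{red,teal,blue,gold,green}

complement {red,teal,blue,gold}; its interior ∅; cl(A) = X∖∅ = {red,teal,blue,gold,green}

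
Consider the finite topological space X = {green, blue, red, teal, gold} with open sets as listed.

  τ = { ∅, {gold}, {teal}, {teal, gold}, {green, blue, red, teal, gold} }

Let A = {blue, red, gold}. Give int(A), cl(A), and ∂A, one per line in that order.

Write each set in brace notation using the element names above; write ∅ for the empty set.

open subsets of A: ∅, {gold}; so int(A) = {gold}
closure: X∖int(X∖A) = X∖{teal} = {green, blue, red, gold}
∂A = {green, blue, red, gold} minus {gold} = {green, blue, red}

int(A) = {gold}
cl(A)  = {green, blue, red, gold}
∂A     = {green, blue, red}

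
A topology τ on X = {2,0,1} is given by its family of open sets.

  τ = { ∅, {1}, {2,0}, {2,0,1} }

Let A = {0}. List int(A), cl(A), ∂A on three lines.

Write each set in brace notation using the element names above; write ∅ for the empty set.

int(A) = ∅
cl(A)  = {2,0}
∂A     = {2,0}

U open, U⊆A: ∅. int(A) = ⋃ = ∅
X∖A={2,1}, int(X∖A)={1}, hence cl(A)={2,0}
∂A: remove int from cl → {2,0}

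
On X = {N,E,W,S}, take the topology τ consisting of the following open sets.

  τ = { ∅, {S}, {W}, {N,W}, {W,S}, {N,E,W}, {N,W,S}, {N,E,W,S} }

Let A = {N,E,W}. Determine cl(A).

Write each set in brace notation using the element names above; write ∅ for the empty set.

{N,E,W}

closure: X∖int(X∖A) = X∖{S} = {N,E,W}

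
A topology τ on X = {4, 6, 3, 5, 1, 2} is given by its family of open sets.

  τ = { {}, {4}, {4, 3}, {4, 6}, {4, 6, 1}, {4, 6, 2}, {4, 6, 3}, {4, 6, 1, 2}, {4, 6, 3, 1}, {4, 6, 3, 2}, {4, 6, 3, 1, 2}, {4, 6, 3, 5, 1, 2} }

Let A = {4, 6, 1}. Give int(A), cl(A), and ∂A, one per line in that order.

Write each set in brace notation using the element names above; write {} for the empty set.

U open, U⊆A: {}, {4}, {4, 6}, {4, 6, 1}. int(A) = ⋃ = {4, 6, 1}
X∖A={3, 5, 2}, int(X∖A)={}, hence cl(A)={4, 6, 3, 5, 1, 2}
∂A: remove int from cl → {3, 5, 2}

int(A) = {4, 6, 1}
cl(A)  = {4, 6, 3, 5, 1, 2}
∂A     = {3, 5, 2}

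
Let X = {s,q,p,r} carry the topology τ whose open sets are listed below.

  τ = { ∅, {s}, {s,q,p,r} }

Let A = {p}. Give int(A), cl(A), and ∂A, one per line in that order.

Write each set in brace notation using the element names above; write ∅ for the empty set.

int(A) = ∅
cl(A)  = {q,p,r}
∂A     = {q,p,r}

open subsets of A: ∅; so int(A) = ∅
closure: X∖int(X∖A) = X∖{s} = {q,p,r}
∂A = {q,p,r} minus ∅ = {q,p,r}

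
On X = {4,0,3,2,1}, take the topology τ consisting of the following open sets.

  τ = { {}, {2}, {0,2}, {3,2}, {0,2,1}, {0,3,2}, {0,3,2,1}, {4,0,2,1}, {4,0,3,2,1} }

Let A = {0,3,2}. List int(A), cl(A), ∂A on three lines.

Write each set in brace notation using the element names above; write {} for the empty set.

open subsets of A: {}, {2}, {0,2}, {3,2}, {0,3,2}; so int(A) = {0,3,2}
closure: X∖int(X∖A) = X∖{} = {4,0,3,2,1}
∂A = {4,0,3,2,1} minus {0,3,2} = {4,1}

int(A) = {0,3,2}
cl(A)  = {4,0,3,2,1}
∂A     = {4,1}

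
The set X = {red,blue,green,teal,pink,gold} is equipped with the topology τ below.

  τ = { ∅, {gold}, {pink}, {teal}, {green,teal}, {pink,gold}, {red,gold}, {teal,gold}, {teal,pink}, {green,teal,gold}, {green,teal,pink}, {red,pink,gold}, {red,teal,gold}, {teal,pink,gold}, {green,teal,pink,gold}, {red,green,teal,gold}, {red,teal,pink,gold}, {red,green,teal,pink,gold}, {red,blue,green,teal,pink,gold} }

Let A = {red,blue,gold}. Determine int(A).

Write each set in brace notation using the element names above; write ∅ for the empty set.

opens ⊆ A: ∅, {gold}, {red,gold}; union → int = {red,gold}

{red,gold}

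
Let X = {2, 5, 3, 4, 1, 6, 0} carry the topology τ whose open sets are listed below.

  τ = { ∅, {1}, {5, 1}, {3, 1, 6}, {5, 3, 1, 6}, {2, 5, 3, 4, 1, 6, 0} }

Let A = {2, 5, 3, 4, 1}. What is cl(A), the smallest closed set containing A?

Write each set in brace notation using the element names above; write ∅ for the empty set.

cl via duality: int({6, 0}) = ∅, so X∖∅ = {2, 5, 3, 4, 1, 6, 0}

{2, 5, 3, 4, 1, 6, 0}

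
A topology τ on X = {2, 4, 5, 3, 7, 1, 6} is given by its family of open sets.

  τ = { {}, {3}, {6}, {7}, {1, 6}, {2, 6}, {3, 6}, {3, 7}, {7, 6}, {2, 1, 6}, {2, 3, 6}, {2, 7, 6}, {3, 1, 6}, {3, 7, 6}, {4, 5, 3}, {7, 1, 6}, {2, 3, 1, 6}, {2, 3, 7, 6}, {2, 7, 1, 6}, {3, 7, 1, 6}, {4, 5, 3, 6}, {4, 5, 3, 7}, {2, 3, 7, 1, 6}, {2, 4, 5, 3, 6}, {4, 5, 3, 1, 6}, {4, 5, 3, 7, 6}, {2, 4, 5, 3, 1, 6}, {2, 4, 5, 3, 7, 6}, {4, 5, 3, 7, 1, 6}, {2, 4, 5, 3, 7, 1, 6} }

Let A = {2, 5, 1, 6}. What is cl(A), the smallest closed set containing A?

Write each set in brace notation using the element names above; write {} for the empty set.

X∖A={4, 3, 7}, int(X∖A)={3, 7}, hence cl(A)={2, 4, 5, 1, 6}

{2, 4, 5, 1, 6}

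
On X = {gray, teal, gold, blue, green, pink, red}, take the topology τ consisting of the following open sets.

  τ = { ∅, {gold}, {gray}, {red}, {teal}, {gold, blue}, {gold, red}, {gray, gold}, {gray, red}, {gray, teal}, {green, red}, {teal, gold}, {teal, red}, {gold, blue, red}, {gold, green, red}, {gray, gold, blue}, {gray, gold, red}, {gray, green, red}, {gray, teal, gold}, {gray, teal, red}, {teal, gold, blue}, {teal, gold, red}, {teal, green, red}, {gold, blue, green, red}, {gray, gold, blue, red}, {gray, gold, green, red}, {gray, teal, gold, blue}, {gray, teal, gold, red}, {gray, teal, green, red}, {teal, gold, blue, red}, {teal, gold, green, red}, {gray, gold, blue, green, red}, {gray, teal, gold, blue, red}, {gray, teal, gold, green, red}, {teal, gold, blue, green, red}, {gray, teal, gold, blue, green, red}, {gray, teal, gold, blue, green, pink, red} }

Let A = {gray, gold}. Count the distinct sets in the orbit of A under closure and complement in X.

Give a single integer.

6

cl via duality: int({teal, blue, green, pink, red}) = {teal, green, red}, so X∖{teal, green, red} = {gray, gold, blue, pink}
Write k for closure, c for complement:
  1. A     = {gray, gold}
  2. kA    = {gray, gold, blue, pink}
  3. cA    = {teal, blue, green, pink, red}
  4. ckA   = {teal, green, red}
  5. kckA  = {teal, green, pink, red}
  6. ckckA = {gray, gold, blue}
applying k or c yields no new set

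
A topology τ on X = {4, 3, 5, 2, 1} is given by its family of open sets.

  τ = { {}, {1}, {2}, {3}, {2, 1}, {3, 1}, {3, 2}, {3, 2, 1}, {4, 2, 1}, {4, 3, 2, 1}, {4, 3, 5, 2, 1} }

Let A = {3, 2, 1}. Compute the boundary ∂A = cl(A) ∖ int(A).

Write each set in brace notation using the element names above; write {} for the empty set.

interior: largest open inside A is {3, 2, 1} (from {}, {2}, {3}, {1}, {2, 1}, {3, 1}, {3, 2}, {3, 2, 1})
cl via duality: int({4, 5}) = {}, so X∖{} = {4, 3, 5, 2, 1}
cl∖int = {4, 5}

{4, 5}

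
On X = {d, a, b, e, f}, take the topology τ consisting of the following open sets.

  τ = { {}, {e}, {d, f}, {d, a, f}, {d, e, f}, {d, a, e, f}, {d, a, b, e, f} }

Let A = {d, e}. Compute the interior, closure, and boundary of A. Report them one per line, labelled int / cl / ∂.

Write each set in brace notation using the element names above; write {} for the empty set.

int(A) = {e}
cl(A)  = {d, a, b, e, f}
∂A     = {d, a, b, f}

U open, U⊆A: {}, {e}. int(A) = ⋃ = {e}
X∖A={a, b, f}, int(X∖A)={}, hence cl(A)={d, a, b, e, f}
∂A: remove int from cl → {d, a, b, f}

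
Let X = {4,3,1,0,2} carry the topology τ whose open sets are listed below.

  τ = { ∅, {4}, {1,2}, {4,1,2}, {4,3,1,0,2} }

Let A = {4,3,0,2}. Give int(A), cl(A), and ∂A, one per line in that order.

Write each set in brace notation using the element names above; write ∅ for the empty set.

int(A) = {4}
cl(A)  = {4,3,1,0,2}
∂A     = {3,1,0,2}

open subsets of A: ∅, {4}; so int(A) = {4}
closure: X∖int(X∖A) = X∖∅ = {4,3,1,0,2}
∂A = {4,3,1,0,2} minus {4} = {3,1,0,2}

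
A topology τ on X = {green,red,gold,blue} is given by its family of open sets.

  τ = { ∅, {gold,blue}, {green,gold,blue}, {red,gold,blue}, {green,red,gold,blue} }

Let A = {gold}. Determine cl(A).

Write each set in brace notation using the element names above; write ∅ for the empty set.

closure: X∖int(X∖A) = X∖∅ = {green,red,gold,blue}

{green,red,gold,blue}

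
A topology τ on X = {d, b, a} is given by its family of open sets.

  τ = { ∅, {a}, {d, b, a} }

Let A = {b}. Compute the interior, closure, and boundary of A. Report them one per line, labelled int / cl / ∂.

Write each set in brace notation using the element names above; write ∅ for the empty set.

int(A) = ∅
cl(A)  = {d, b}
∂A     = {d, b}

opens ⊆ A: ∅; union → int = ∅
complement {d, a}; its interior {a}; cl(A) = X∖{a} = {d, b}
boundary = {d, b} ∖ ∅ = {d, b}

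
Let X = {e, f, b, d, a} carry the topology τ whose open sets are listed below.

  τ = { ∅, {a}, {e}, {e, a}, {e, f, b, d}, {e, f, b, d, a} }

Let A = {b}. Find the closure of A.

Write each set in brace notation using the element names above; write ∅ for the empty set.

{f, b, d}

closure: X∖int(X∖A) = X∖{e, a} = {f, b, d}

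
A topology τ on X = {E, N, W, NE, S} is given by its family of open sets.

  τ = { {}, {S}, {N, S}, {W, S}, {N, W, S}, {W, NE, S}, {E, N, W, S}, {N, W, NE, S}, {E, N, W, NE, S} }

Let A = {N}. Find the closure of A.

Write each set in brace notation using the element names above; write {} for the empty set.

{E, N}

cl via duality: int({E, W, NE, S}) = {W, NE, S}, so X∖{W, NE, S} = {E, N}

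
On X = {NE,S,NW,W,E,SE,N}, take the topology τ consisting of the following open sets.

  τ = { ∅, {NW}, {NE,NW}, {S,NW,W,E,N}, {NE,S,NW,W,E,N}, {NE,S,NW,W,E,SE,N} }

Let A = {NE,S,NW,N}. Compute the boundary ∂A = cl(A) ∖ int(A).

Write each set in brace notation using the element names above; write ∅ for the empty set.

opens ⊆ A: ∅, {NW}, {NE,NW}; union → int = {NE,NW}
complement {W,E,SE}; its interior ∅; cl(A) = X∖∅ = {NE,S,NW,W,E,SE,N}
boundary = {NE,S,NW,W,E,SE,N} ∖ {NE,NW} = {S,W,E,SE,N}

{S,W,E,SE,N}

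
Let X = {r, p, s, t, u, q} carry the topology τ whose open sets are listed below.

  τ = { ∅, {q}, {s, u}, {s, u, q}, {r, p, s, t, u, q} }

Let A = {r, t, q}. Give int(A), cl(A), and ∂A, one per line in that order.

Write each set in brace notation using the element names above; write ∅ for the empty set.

U open, U⊆A: ∅, {q}. int(A) = ⋃ = {q}
X∖A={p, s, u}, int(X∖A)={s, u}, hence cl(A)={r, p, t, q}
∂A: remove int from cl → {r, p, t}

int(A) = {q}
cl(A)  = {r, p, t, q}
∂A     = {r, p, t}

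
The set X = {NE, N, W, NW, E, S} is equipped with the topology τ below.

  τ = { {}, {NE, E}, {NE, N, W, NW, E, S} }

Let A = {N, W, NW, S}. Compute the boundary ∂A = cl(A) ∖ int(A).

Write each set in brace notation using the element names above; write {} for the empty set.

open subsets of A: {}; so int(A) = {}
closure: X∖int(X∖A) = X∖{NE, E} = {N, W, NW, S}
∂A = {N, W, NW, S} minus {} = {N, W, NW, S}

{N, W, NW, S}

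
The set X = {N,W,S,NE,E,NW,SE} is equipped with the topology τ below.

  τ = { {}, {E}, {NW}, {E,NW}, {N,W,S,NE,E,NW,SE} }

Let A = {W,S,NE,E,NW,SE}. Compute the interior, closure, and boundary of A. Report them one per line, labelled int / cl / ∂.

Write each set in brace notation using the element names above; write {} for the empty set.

int(A) = {E,NW}
cl(A)  = {N,W,S,NE,E,NW,SE}
∂A     = {N,W,S,NE,SE}

interior: largest open inside A is {E,NW} (from {}, {E}, {NW}, {E,NW})
cl via duality: int({N}) = {}, so X∖{} = {N,W,S,NE,E,NW,SE}
cl∖int = {N,W,S,NE,SE}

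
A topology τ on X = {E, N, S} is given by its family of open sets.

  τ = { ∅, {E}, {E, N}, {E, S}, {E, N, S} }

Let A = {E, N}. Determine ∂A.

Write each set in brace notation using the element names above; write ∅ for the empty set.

interior: largest open inside A is {E, N} (from ∅, {E}, {E, N})
cl via duality: int({S}) = ∅, so X∖∅ = {E, N, S}
cl∖int = {S}

{S}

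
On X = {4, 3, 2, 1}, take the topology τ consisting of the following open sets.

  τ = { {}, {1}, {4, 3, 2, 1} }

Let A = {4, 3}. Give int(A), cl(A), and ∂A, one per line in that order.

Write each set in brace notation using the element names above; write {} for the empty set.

U open, U⊆A: {}. int(A) = ⋃ = {}
X∖A={2, 1}, int(X∖A)={1}, hence cl(A)={4, 3, 2}
∂A: remove int from cl → {4, 3, 2}

int(A) = {}
cl(A)  = {4, 3, 2}
∂A     = {4, 3, 2}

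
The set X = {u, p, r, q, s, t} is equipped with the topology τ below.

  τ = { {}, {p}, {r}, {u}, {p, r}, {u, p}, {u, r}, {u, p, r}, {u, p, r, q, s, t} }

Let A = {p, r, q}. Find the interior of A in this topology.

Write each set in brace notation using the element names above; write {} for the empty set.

{p, r}

U open, U⊆A: {}, {r}, {p}, {p, r}. int(A) = ⋃ = {p, r}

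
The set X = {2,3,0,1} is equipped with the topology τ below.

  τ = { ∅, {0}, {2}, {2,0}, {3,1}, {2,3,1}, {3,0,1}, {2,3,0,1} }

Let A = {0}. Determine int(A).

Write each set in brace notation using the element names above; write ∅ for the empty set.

U open, U⊆A: ∅, {0}. int(A) = ⋃ = {0}

{0}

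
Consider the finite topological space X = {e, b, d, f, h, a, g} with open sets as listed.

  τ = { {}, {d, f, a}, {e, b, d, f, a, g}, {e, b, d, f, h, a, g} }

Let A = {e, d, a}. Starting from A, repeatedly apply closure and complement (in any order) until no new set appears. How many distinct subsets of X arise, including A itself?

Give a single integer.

4

complement {b, f, h, g}; its interior {}; cl(A) = X∖{} = {e, b, d, f, h, a, g}
With k = closure, c = complement:
  1. A     = {e, d, a}
  2. kA    = {e, b, d, f, h, a, g}
  3. cA    = {b, f, h, g}
  4. ckA   = {}
k, c of each give nothing new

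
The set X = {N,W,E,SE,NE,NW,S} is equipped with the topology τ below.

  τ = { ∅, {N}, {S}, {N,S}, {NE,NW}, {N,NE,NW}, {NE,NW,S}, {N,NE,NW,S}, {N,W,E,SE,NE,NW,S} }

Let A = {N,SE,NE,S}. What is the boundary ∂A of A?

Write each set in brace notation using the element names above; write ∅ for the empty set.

{W,E,SE,NE,NW}

interior: largest open inside A is {N,S} (from ∅, {S}, {N}, {N,S})
cl via duality: int({W,E,NW}) = ∅, so X∖∅ = {N,W,E,SE,NE,NW,S}
cl∖int = {W,E,SE,NE,NW}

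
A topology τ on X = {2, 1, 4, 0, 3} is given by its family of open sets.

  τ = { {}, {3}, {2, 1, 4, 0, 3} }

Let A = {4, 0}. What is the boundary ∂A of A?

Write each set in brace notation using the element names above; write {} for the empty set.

{2, 1, 4, 0}

opens ⊆ A: {}; union → int = {}
complement {2, 1, 3}; its interior {3}; cl(A) = X∖{3} = {2, 1, 4, 0}
boundary = {2, 1, 4, 0} ∖ {} = {2, 1, 4, 0}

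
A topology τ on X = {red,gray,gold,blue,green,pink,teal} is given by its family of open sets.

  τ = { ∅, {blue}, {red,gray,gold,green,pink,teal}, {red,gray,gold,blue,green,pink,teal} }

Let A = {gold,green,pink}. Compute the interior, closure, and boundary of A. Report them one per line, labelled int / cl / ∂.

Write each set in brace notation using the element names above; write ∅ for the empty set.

int(A) = ∅
cl(A)  = {red,gray,gold,green,pink,teal}
∂A     = {red,gray,gold,green,pink,teal}

open subsets of A: ∅; so int(A) = ∅
closure: X∖int(X∖A) = X∖{blue} = {red,gray,gold,green,pink,teal}
∂A = {red,gray,gold,green,pink,teal} minus ∅ = {red,gray,gold,green,pink,teal}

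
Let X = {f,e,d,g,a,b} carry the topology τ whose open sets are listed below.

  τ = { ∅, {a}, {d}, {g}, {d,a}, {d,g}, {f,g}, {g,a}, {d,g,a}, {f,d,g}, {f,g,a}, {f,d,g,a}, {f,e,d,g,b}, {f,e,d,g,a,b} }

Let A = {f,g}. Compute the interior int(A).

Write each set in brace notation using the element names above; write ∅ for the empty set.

U open, U⊆A: ∅, {g}, {f,g}. int(A) = ⋃ = {f,g}

{f,g}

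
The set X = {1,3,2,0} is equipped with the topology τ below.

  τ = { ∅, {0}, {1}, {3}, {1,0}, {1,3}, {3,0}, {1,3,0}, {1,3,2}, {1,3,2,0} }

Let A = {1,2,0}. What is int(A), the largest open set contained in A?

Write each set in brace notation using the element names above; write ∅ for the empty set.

U open, U⊆A: ∅, {0}, {1}, {1,0}. int(A) = ⋃ = {1,0}

{1,0}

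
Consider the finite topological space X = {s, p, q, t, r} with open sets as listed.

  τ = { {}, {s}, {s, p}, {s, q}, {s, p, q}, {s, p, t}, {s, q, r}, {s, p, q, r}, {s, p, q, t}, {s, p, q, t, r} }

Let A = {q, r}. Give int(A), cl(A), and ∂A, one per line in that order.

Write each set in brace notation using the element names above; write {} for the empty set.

opens ⊆ A: {}; union → int = {}
complement {s, p, t}; its interior {s, p, t}; cl(A) = X∖{s, p, t} = {q, r}
boundary = {q, r} ∖ {} = {q, r}

int(A) = {}
cl(A)  = {q, r}
∂A     = {q, r}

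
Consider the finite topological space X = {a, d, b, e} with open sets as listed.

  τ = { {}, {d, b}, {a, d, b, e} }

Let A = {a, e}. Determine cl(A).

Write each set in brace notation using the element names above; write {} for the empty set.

X∖A={d, b}, int(X∖A)={d, b}, hence cl(A)={a, e}

{a, e}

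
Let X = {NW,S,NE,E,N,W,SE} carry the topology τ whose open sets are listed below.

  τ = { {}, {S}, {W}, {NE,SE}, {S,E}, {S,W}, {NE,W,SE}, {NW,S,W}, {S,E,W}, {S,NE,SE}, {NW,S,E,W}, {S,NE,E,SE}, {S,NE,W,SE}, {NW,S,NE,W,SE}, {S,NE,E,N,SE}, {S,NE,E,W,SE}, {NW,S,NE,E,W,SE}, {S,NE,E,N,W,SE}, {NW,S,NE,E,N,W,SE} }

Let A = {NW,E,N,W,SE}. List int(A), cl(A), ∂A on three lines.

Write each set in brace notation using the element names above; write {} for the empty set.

interior: largest open inside A is {W} (from {}, {W})
cl via duality: int({S,NE}) = {S}, so X∖{S} = {NW,NE,E,N,W,SE}
cl∖int = {NW,NE,E,N,SE}

int(A) = {W}
cl(A)  = {NW,NE,E,N,W,SE}
∂A     = {NW,NE,E,N,SE}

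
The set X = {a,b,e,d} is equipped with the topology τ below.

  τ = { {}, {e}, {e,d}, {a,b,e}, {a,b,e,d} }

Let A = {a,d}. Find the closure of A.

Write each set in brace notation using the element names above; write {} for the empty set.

complement {b,e}; its interior {e}; cl(A) = X∖{e} = {a,b,d}

{a,b,d}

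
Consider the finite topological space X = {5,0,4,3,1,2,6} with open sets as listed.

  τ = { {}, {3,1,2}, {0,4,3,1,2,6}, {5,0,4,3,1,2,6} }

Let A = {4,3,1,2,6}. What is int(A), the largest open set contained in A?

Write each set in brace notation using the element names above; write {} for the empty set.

open subsets of A: {}, {3,1,2}; so int(A) = {3,1,2}

{3,1,2}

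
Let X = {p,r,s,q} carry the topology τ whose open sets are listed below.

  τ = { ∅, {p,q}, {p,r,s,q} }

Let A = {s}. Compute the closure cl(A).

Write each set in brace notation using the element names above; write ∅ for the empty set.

{r,s}

X∖A={p,r,q}, int(X∖A)={p,q}, hence cl(A)={r,s}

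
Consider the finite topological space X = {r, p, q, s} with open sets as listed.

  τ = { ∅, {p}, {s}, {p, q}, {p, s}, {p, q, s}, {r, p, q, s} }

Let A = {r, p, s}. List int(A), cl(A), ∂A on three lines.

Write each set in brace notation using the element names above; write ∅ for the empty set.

int(A) = {p, s}
cl(A)  = {r, p, q, s}
∂A     = {r, q}

U open, U⊆A: ∅, {s}, {p}, {p, s}. int(A) = ⋃ = {p, s}
X∖A={q}, int(X∖A)=∅, hence cl(A)={r, p, q, s}
∂A: remove int from cl → {r, q}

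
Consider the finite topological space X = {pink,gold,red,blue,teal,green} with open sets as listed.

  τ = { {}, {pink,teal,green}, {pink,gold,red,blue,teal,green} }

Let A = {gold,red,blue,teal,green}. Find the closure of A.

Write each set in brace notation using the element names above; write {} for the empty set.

complement {pink}; its interior {}; cl(A) = X∖{} = {pink,gold,red,blue,teal,green}

{pink,gold,red,blue,teal,green}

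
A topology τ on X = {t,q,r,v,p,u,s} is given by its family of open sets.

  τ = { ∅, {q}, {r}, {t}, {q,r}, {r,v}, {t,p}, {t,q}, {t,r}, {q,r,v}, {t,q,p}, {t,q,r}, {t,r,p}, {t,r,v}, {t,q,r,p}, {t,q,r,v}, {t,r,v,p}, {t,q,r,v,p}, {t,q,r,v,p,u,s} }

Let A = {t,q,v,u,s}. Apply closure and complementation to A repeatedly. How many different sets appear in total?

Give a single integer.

complement {r,p}; its interior {r}; cl(A) = X∖{r} = {t,q,v,p,u,s}
With k = closure, c = complement:
  1. A     = {t,q,v,u,s}
  2. kA    = {t,q,v,p,u,s}
  3. cA    = {r,p}
  4. ckA   = {r}
  5. kcA   = {r,v,p,u,s}
  6. kckA  = {r,v,u,s}
  7. ckcA  = {t,q}
  8. ckckA = {t,q,p}
  9. kckcA = {t,q,p,u,s}
  10. ckckcA = {r,v}
k, c of each give nothing new

10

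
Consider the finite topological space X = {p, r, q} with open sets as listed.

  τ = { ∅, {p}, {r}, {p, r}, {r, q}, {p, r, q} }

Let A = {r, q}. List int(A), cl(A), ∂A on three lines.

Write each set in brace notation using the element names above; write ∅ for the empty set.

int(A) = {r, q}
cl(A)  = {r, q}
∂A     = ∅

interior: largest open inside A is {r, q} (from ∅, {r}, {r, q})
cl via duality: int({p}) = {p}, so X∖{p} = {r, q}
cl∖int = ∅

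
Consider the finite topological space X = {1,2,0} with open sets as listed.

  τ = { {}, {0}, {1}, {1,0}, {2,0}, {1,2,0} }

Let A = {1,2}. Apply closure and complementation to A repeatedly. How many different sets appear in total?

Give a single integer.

4

cl via duality: int({0}) = {0}, so X∖{0} = {1,2}
Write k for closure, c for complement:
  1. A     = {1,2}
  2. cA    = {0}
  3. kcA   = {2,0}
  4. ckcA  = {1}
applying k or c yields no new set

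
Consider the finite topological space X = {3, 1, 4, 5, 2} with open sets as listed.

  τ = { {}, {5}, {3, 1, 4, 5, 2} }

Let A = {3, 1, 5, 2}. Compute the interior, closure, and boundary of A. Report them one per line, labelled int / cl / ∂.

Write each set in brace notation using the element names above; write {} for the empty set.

int(A) = {5}
cl(A)  = {3, 1, 4, 5, 2}
∂A     = {3, 1, 4, 2}

open subsets of A: {}, {5}; so int(A) = {5}
closure: X∖int(X∖A) = X∖{} = {3, 1, 4, 5, 2}
∂A = {3, 1, 4, 5, 2} minus {5} = {3, 1, 4, 2}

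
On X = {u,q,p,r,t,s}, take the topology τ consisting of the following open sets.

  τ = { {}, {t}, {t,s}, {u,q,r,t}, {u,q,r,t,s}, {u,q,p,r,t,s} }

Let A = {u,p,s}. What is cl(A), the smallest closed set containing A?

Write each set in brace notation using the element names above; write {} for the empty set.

{u,q,p,r,s}

cl via duality: int({q,r,t}) = {t}, so X∖{t} = {u,q,p,r,s}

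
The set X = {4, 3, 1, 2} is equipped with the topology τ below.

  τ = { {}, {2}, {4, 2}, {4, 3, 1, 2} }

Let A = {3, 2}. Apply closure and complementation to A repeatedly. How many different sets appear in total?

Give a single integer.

closure: X∖int(X∖A) = X∖{} = {4, 3, 1, 2}
Let k=closure and c=complement:
  1. A     = {3, 2}
  2. kA    = {4, 3, 1, 2}
  3. cA    = {4, 1}
  4. ckA   = {}
  5. kcA   = {4, 3, 1}
  6. ckcA  = {2}
— saturated at 6

6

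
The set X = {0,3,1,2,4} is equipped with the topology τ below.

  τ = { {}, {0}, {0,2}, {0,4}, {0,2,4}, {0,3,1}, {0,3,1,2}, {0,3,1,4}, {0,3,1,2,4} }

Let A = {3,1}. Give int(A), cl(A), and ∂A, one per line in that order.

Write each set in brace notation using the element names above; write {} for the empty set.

int(A) = {}
cl(A)  = {3,1}
∂A     = {3,1}

interior: largest open inside A is {} (from {})
cl via duality: int({0,2,4}) = {0,2,4}, so X∖{0,2,4} = {3,1}
cl∖int = {3,1}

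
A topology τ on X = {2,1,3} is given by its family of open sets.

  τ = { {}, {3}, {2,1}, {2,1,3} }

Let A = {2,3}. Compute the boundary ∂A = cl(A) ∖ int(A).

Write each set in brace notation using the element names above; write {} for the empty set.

{2,1}

interior: largest open inside A is {3} (from {}, {3})
cl via duality: int({1}) = {}, so X∖{} = {2,1,3}
cl∖int = {2,1}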